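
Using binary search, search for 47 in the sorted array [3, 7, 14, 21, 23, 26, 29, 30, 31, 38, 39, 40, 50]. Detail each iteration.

Binary search for 47 in [3, 7, 14, 21, 23, 26, 29, 30, 31, 38, 39, 40, 50]:

lo=0, hi=12, mid=6, arr[mid]=29 -> 29 < 47, search right half
lo=7, hi=12, mid=9, arr[mid]=38 -> 38 < 47, search right half
lo=10, hi=12, mid=11, arr[mid]=40 -> 40 < 47, search right half
lo=12, hi=12, mid=12, arr[mid]=50 -> 50 > 47, search left half
lo=12 > hi=11, target 47 not found

Binary search determines that 47 is not in the array after 4 comparisons. The search space was exhausted without finding the target.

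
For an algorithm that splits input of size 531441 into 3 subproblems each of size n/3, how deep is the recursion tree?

For divide and conquer with division factor 3:

Problem sizes at each level:
Level 0: 531441
Level 1: 177147
Level 2: 59049
Level 3: 19683
Level 4: 6561
Level 5: 2187
Level 6: 729
Level 7: 243
Level 8: 81
Level 9: 27
Level 10: 9
Level 11: 3
Level 12: 1

The root is level 0 and the size-1 base case is level 12 (the tree spans levels 0 through 12, i.e. 13 levels counting the root), so the depth is the number of divisions: log_3(531441) = 12

The recursion tree depth is log_3(531441) = 12. At each level, the problem size is divided by 3, so it takes 12 divisions to reduce to a base case of size 1. The algorithm makes 3 recursive calls at each level.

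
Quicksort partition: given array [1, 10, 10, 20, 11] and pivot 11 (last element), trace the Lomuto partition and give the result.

Lomuto partition with pivot = 11:

Initial array: [1, 10, 10, 20, 11]

arr[0]=1 <= 11: swap with position 0, array becomes [1, 10, 10, 20, 11]
arr[1]=10 <= 11: swap with position 1, array becomes [1, 10, 10, 20, 11]
arr[2]=10 <= 11: swap with position 2, array becomes [1, 10, 10, 20, 11]
arr[3]=20 > 11: no swap

Place pivot at position 3: [1, 10, 10, 11, 20]
Pivot position: 3

After partitioning with pivot 11, the array becomes [1, 10, 10, 11, 20]. The pivot is placed at index 3. All elements to the left of the pivot are <= 11, and all elements to the right are > 11.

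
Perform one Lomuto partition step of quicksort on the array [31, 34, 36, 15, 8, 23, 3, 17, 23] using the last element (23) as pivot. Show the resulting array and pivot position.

Lomuto partition with pivot = 23:

Initial array: [31, 34, 36, 15, 8, 23, 3, 17, 23]

arr[0]=31 > 23: no swap
arr[1]=34 > 23: no swap
arr[2]=36 > 23: no swap
arr[3]=15 <= 23: swap with position 0, array becomes [15, 34, 36, 31, 8, 23, 3, 17, 23]
arr[4]=8 <= 23: swap with position 1, array becomes [15, 8, 36, 31, 34, 23, 3, 17, 23]
arr[5]=23 <= 23: swap with position 2, array becomes [15, 8, 23, 31, 34, 36, 3, 17, 23]
arr[6]=3 <= 23: swap with position 3, array becomes [15, 8, 23, 3, 34, 36, 31, 17, 23]
arr[7]=17 <= 23: swap with position 4, array becomes [15, 8, 23, 3, 17, 36, 31, 34, 23]

Place pivot at position 5: [15, 8, 23, 3, 17, 23, 31, 34, 36]
Pivot position: 5

After partitioning with pivot 23, the array becomes [15, 8, 23, 3, 17, 23, 31, 34, 36]. The pivot is placed at index 5. All elements to the left of the pivot are <= 23, and all elements to the right are > 23.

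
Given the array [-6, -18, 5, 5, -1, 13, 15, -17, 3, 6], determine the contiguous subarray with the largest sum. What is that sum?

Using Kadane's algorithm on [-6, -18, 5, 5, -1, 13, 15, -17, 3, 6]:

Scanning through the array:
Position 1 (value -18): max_ending_here = -18, max_so_far = -6
Position 2 (value 5): max_ending_here = 5, max_so_far = 5
Position 3 (value 5): max_ending_here = 10, max_so_far = 10
Position 4 (value -1): max_ending_here = 9, max_so_far = 10
Position 5 (value 13): max_ending_here = 22, max_so_far = 22
Position 6 (value 15): max_ending_here = 37, max_so_far = 37
Position 7 (value -17): max_ending_here = 20, max_so_far = 37
Position 8 (value 3): max_ending_here = 23, max_so_far = 37
Position 9 (value 6): max_ending_here = 29, max_so_far = 37

Maximum subarray: [5, 5, -1, 13, 15]
Maximum sum: 37

The maximum subarray is [5, 5, -1, 13, 15] with sum 37. This subarray runs from index 2 to index 6.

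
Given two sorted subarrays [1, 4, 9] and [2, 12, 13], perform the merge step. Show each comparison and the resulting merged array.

Merging process:

Compare 1 vs 2: take 1 from left. Merged: [1]
Compare 4 vs 2: take 2 from right. Merged: [1, 2]
Compare 4 vs 12: take 4 from left. Merged: [1, 2, 4]
Compare 9 vs 12: take 9 from left. Merged: [1, 2, 4, 9]
Append remaining from right: [12, 13]. Merged: [1, 2, 4, 9, 12, 13]

Final merged array: [1, 2, 4, 9, 12, 13]
Total comparisons: 4

The merged array is [1, 2, 4, 9, 12, 13], requiring 4 comparisons. The merge step runs in O(n) time where n is the total number of elements.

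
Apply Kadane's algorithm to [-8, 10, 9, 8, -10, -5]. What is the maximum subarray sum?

Using Kadane's algorithm on [-8, 10, 9, 8, -10, -5]:

Scanning through the array:
Position 1 (value 10): max_ending_here = 10, max_so_far = 10
Position 2 (value 9): max_ending_here = 19, max_so_far = 19
Position 3 (value 8): max_ending_here = 27, max_so_far = 27
Position 4 (value -10): max_ending_here = 17, max_so_far = 27
Position 5 (value -5): max_ending_here = 12, max_so_far = 27

Maximum subarray: [10, 9, 8]
Maximum sum: 27

The maximum subarray is [10, 9, 8] with sum 27. This subarray runs from index 1 to index 3.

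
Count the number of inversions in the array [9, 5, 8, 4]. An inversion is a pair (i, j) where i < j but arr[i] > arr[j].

Finding inversions in [9, 5, 8, 4]:

(0, 1): arr[0]=9 > arr[1]=5
(0, 2): arr[0]=9 > arr[2]=8
(0, 3): arr[0]=9 > arr[3]=4
(1, 3): arr[1]=5 > arr[3]=4
(2, 3): arr[2]=8 > arr[3]=4

Total inversions: 5

The array has 5 inversion(s): (0,1), (0,2), (0,3), (1,3), (2,3). Each pair (i,j) satisfies i < j and arr[i] > arr[j].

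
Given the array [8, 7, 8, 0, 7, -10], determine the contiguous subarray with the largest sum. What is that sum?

Using Kadane's algorithm on [8, 7, 8, 0, 7, -10]:

Scanning through the array:
Position 1 (value 7): max_ending_here = 15, max_so_far = 15
Position 2 (value 8): max_ending_here = 23, max_so_far = 23
Position 3 (value 0): max_ending_here = 23, max_so_far = 23
Position 4 (value 7): max_ending_here = 30, max_so_far = 30
Position 5 (value -10): max_ending_here = 20, max_so_far = 30

Maximum subarray: [8, 7, 8, 0, 7]
Maximum sum: 30

The maximum subarray is [8, 7, 8, 0, 7] with sum 30. This subarray runs from index 0 to index 4.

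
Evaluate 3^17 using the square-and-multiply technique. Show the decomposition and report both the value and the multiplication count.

Computing 3^17 by squaring (build up from 3^1; each line after the first costs one multiplication):

3^1 = 3
3^2 = (3^1)^2 = 3^2 = 9
3^4 = (3^2)^2 = 9^2 = 81
3^8 = (3^4)^2 = 81^2 = 6561
3^16 = (3^8)^2 = 6561^2 = 43046721
3^17 = 3 * 3^16 = 3 * 43046721 = 129140163

Result: 129140163
Multiplications needed: 5 (5 lines after 3^1)

3^17 = 129140163. Using exponentiation by squaring, this requires 5 multiplications. The key idea: if the exponent is even, square the half-power; if odd, multiply by the base once.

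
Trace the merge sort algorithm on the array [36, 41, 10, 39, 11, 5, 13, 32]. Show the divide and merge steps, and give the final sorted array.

Merge sort trace:

Split: [36, 41, 10, 39, 11, 5, 13, 32] -> [36, 41, 10, 39] and [11, 5, 13, 32]
  Split: [36, 41, 10, 39] -> [36, 41] and [10, 39]
    Split: [36, 41] -> [36] and [41]
    Merge: [36] + [41] -> [36, 41]
    Split: [10, 39] -> [10] and [39]
    Merge: [10] + [39] -> [10, 39]
  Merge: [36, 41] + [10, 39] -> [10, 36, 39, 41]
  Split: [11, 5, 13, 32] -> [11, 5] and [13, 32]
    Split: [11, 5] -> [11] and [5]
    Merge: [11] + [5] -> [5, 11]
    Split: [13, 32] -> [13] and [32]
    Merge: [13] + [32] -> [13, 32]
  Merge: [5, 11] + [13, 32] -> [5, 11, 13, 32]
Merge: [10, 36, 39, 41] + [5, 11, 13, 32] -> [5, 10, 11, 13, 32, 36, 39, 41]

Final sorted array: [5, 10, 11, 13, 32, 36, 39, 41]

The merge sort proceeds by recursively splitting the array and merging sorted halves.
After all merges, the sorted array is [5, 10, 11, 13, 32, 36, 39, 41].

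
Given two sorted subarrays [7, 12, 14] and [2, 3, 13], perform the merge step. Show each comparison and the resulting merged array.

Merging process:

Compare 7 vs 2: take 2 from right. Merged: [2]
Compare 7 vs 3: take 3 from right. Merged: [2, 3]
Compare 7 vs 13: take 7 from left. Merged: [2, 3, 7]
Compare 12 vs 13: take 12 from left. Merged: [2, 3, 7, 12]
Compare 14 vs 13: take 13 from right. Merged: [2, 3, 7, 12, 13]
Append remaining from left: [14]. Merged: [2, 3, 7, 12, 13, 14]

Final merged array: [2, 3, 7, 12, 13, 14]
Total comparisons: 5

The merged array is [2, 3, 7, 12, 13, 14], requiring 5 comparisons. The merge step runs in O(n) time where n is the total number of elements.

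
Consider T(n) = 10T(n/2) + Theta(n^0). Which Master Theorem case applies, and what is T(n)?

Master Theorem for T(n) = 10T(n/2) + O(n^0):

a = 10, b = 2, c = 0
log_b(a) = log_2(10) = 3.3219

Case 1: c = 0 < log_2(10) = 3.3219
T(n) = O(n^(log_2 10))

For T(n) = 10T(n/2) + O(n^0): log_2(10) = 3.3219. This is Case 1 of the Master Theorem (c < log_b(a), work dominated by leaves), giving O(n^(log_2 10)).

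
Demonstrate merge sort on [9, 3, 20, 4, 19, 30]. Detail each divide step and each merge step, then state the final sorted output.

Merge sort trace:

Split: [9, 3, 20, 4, 19, 30] -> [9, 3, 20] and [4, 19, 30]
  Split: [9, 3, 20] -> [9] and [3, 20]
    Split: [3, 20] -> [3] and [20]
    Merge: [3] + [20] -> [3, 20]
  Merge: [9] + [3, 20] -> [3, 9, 20]
  Split: [4, 19, 30] -> [4] and [19, 30]
    Split: [19, 30] -> [19] and [30]
    Merge: [19] + [30] -> [19, 30]
  Merge: [4] + [19, 30] -> [4, 19, 30]
Merge: [3, 9, 20] + [4, 19, 30] -> [3, 4, 9, 19, 20, 30]

Final sorted array: [3, 4, 9, 19, 20, 30]

The merge sort proceeds by recursively splitting the array and merging sorted halves.
After all merges, the sorted array is [3, 4, 9, 19, 20, 30].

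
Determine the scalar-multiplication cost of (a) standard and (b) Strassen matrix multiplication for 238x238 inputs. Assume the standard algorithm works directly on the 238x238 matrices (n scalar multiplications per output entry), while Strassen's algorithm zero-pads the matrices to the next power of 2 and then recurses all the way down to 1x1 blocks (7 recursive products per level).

Matrix multiplication for 238x238 matrices:

Strassen's algorithm requires power-of-2 dimensions. Pad 238x238 to 256x256 (next power of 2).

Standard algorithm: 238^3 = 13481272 multiplications
Strassen's algorithm: 7^(log2(256)) = 7^8 = 5764801 multiplications
Savings: 13481272 - 5764801 = 7716471 multiplications

Standard: 13481272 multiplications (238^3). Strassen: 5764801 multiplications (7^8, after padding to 256x256). Strassen reduces 8 recursive multiplications to 7 at each level.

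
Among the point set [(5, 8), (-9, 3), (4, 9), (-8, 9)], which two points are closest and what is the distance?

Computing all pairwise distances among 4 points:

d((5, 8), (-9, 3)) = 14.8661
d((5, 8), (4, 9)) = 1.4142 <-- minimum
d((5, 8), (-8, 9)) = 13.0384
d((-9, 3), (4, 9)) = 14.3178
d((-9, 3), (-8, 9)) = 6.0828
d((4, 9), (-8, 9)) = 12.0

Closest pair: (5, 8) and (4, 9) with distance 1.4142

The closest pair is (5, 8) and (4, 9) with Euclidean distance 1.4142. For 4 points, brute-force pairwise comparison is shown above. For large n, the divide-and-conquer algorithm (sort by x, recurse on halves, check the dividing strip) achieves O(n log n).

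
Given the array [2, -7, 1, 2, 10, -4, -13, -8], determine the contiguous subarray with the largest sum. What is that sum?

Using Kadane's algorithm on [2, -7, 1, 2, 10, -4, -13, -8]:

Scanning through the array:
Position 1 (value -7): max_ending_here = -5, max_so_far = 2
Position 2 (value 1): max_ending_here = 1, max_so_far = 2
Position 3 (value 2): max_ending_here = 3, max_so_far = 3
Position 4 (value 10): max_ending_here = 13, max_so_far = 13
Position 5 (value -4): max_ending_here = 9, max_so_far = 13
Position 6 (value -13): max_ending_here = -4, max_so_far = 13
Position 7 (value -8): max_ending_here = -8, max_so_far = 13

Maximum subarray: [1, 2, 10]
Maximum sum: 13

The maximum subarray is [1, 2, 10] with sum 13. This subarray runs from index 2 to index 4.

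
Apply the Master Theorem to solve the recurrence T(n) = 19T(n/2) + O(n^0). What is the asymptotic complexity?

Master Theorem for T(n) = 19T(n/2) + O(n^0):

a = 19, b = 2, c = 0
log_b(a) = log_2(19) = 4.2479

Case 1: c = 0 < log_2(19) = 4.2479
T(n) = O(n^(log_2 19))

For T(n) = 19T(n/2) + O(n^0): log_2(19) = 4.2479. This is Case 1 of the Master Theorem (c < log_b(a), work dominated by leaves), giving O(n^(log_2 19)).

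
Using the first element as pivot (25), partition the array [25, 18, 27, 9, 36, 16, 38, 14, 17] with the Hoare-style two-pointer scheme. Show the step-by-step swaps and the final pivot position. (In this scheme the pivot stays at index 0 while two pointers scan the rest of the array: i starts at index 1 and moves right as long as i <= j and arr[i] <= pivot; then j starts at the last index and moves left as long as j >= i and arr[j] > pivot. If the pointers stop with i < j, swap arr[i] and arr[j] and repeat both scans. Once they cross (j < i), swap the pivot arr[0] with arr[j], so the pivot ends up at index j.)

Hoare-style two-pointer partition with pivot = 25:

Initial array: [25, 18, 27, 9, 36, 16, 38, 14, 17]

Pointers start at i = 1, j = 8.
i stops at index 2 (arr[2]=27 > 25), j stops at index 8 (arr[8]=17 <= 25): swap arr[2] and arr[8], array becomes [25, 18, 17, 9, 36, 16, 38, 14, 27]
i stops at index 4 (arr[4]=36 > 25), j stops at index 7 (arr[7]=14 <= 25): swap arr[4] and arr[7], array becomes [25, 18, 17, 9, 14, 16, 38, 36, 27]
i ends at 6, j ends at 5: the pointers have crossed (j < i), so scanning stops.

Swap pivot arr[0] with arr[5] to place pivot at position 5: [16, 18, 17, 9, 14, 25, 38, 36, 27]
Pivot position: 5

After partitioning with pivot 25, the array becomes [16, 18, 17, 9, 14, 25, 38, 36, 27]. The pivot is placed at index 5. All elements to the left of the pivot are <= 25, and all elements to the right are > 25.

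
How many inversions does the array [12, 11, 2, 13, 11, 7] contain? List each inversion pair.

Finding inversions in [12, 11, 2, 13, 11, 7]:

(0, 1): arr[0]=12 > arr[1]=11
(0, 2): arr[0]=12 > arr[2]=2
(0, 4): arr[0]=12 > arr[4]=11
(0, 5): arr[0]=12 > arr[5]=7
(1, 2): arr[1]=11 > arr[2]=2
(1, 5): arr[1]=11 > arr[5]=7
(3, 4): arr[3]=13 > arr[4]=11
(3, 5): arr[3]=13 > arr[5]=7
(4, 5): arr[4]=11 > arr[5]=7

Total inversions: 9

The array has 9 inversion(s): (0,1), (0,2), (0,4), (0,5), (1,2), (1,5), (3,4), (3,5), (4,5). Each pair (i,j) satisfies i < j and arr[i] > arr[j].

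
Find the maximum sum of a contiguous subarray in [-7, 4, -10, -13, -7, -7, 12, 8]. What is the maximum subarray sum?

Using Kadane's algorithm on [-7, 4, -10, -13, -7, -7, 12, 8]:

Scanning through the array:
Position 1 (value 4): max_ending_here = 4, max_so_far = 4
Position 2 (value -10): max_ending_here = -6, max_so_far = 4
Position 3 (value -13): max_ending_here = -13, max_so_far = 4
Position 4 (value -7): max_ending_here = -7, max_so_far = 4
Position 5 (value -7): max_ending_here = -7, max_so_far = 4
Position 6 (value 12): max_ending_here = 12, max_so_far = 12
Position 7 (value 8): max_ending_here = 20, max_so_far = 20

Maximum subarray: [12, 8]
Maximum sum: 20

The maximum subarray is [12, 8] with sum 20. This subarray runs from index 6 to index 7.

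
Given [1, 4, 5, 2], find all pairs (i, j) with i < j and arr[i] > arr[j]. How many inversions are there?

Finding inversions in [1, 4, 5, 2]:

(1, 3): arr[1]=4 > arr[3]=2
(2, 3): arr[2]=5 > arr[3]=2

Total inversions: 2

The array has 2 inversion(s): (1,3), (2,3). Each pair (i,j) satisfies i < j and arr[i] > arr[j].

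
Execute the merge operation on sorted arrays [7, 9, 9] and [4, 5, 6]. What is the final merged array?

Merging process:

Compare 7 vs 4: take 4 from right. Merged: [4]
Compare 7 vs 5: take 5 from right. Merged: [4, 5]
Compare 7 vs 6: take 6 from right. Merged: [4, 5, 6]
Append remaining from left: [7, 9, 9]. Merged: [4, 5, 6, 7, 9, 9]

Final merged array: [4, 5, 6, 7, 9, 9]
Total comparisons: 3

The merged array is [4, 5, 6, 7, 9, 9], requiring 3 comparisons. The merge step runs in O(n) time where n is the total number of elements.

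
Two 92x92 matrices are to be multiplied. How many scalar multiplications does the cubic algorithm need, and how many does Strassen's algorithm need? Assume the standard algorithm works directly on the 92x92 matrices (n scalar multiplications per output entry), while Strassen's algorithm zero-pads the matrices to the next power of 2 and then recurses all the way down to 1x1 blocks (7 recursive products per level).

Matrix multiplication for 92x92 matrices:

Strassen's algorithm requires power-of-2 dimensions. Pad 92x92 to 128x128 (next power of 2).

Standard algorithm: 92^3 = 778688 multiplications
Strassen's algorithm: 7^(log2(128)) = 7^7 = 823543 multiplications
Difference: 778688 - 823543 = -44855 (Strassen uses MORE here due to padding overhead — for small or just-over-power-of-2 n, padding can outweigh the per-level savings)

Standard: 778688 multiplications (92^3). Strassen: 823543 multiplications (7^7, after padding to 128x128). Strassen reduces 8 recursive multiplications to 7 at each level.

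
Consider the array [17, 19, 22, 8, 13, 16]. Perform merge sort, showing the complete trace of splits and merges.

Merge sort trace:

Split: [17, 19, 22, 8, 13, 16] -> [17, 19, 22] and [8, 13, 16]
  Split: [17, 19, 22] -> [17] and [19, 22]
    Split: [19, 22] -> [19] and [22]
    Merge: [19] + [22] -> [19, 22]
  Merge: [17] + [19, 22] -> [17, 19, 22]
  Split: [8, 13, 16] -> [8] and [13, 16]
    Split: [13, 16] -> [13] and [16]
    Merge: [13] + [16] -> [13, 16]
  Merge: [8] + [13, 16] -> [8, 13, 16]
Merge: [17, 19, 22] + [8, 13, 16] -> [8, 13, 16, 17, 19, 22]

Final sorted array: [8, 13, 16, 17, 19, 22]

The merge sort proceeds by recursively splitting the array and merging sorted halves.
After all merges, the sorted array is [8, 13, 16, 17, 19, 22].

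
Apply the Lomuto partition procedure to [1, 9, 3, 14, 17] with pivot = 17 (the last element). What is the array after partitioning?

Lomuto partition with pivot = 17:

Initial array: [1, 9, 3, 14, 17]

arr[0]=1 <= 17: swap with position 0, array becomes [1, 9, 3, 14, 17]
arr[1]=9 <= 17: swap with position 1, array becomes [1, 9, 3, 14, 17]
arr[2]=3 <= 17: swap with position 2, array becomes [1, 9, 3, 14, 17]
arr[3]=14 <= 17: swap with position 3, array becomes [1, 9, 3, 14, 17]

Place pivot at position 4: [1, 9, 3, 14, 17]
Pivot position: 4

After partitioning with pivot 17, the array becomes [1, 9, 3, 14, 17]. The pivot is placed at index 4. All elements to the left of the pivot are <= 17, and all elements to the right are > 17.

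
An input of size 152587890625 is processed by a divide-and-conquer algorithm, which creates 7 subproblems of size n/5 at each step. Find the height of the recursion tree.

For divide and conquer with division factor 5:

Problem sizes at each level:
Level 0: 152587890625
Level 1: 30517578125
Level 2: 6103515625
Level 3: 1220703125
Level 4: 244140625
Level 5: 48828125
Level 6: 9765625
Level 7: 1953125
Level 8: 390625
Level 9: 78125
Level 10: 15625
Level 11: 3125
Level 12: 625
Level 13: 125
Level 14: 25
Level 15: 5
Level 16: 1

The root is level 0 and the size-1 base case is level 16 (the tree spans levels 0 through 16, i.e. 17 levels counting the root), so the depth is the number of divisions: log_5(152587890625) = 16

The recursion tree depth is log_5(152587890625) = 16. At each level, the problem size is divided by 5, so it takes 16 divisions to reduce to a base case of size 1. The algorithm makes 7 recursive calls at each level.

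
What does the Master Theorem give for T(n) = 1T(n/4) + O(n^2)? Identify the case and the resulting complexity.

Master Theorem for T(n) = 1T(n/4) + O(n^2):

a = 1, b = 4, c = 2
log_b(a) = log_4(1) = 0.0000

Case 3: c = 2 > log_4(1) = 0.0000
T(n) = O(n^2) = O(n^2)

For T(n) = 1T(n/4) + O(n^2): log_4(1) = 0.0000. This is Case 3 of the Master Theorem (c > log_b(a), work dominated by root), giving O(n^2).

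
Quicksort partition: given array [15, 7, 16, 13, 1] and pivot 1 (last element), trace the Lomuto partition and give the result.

Lomuto partition with pivot = 1:

Initial array: [15, 7, 16, 13, 1]

arr[0]=15 > 1: no swap
arr[1]=7 > 1: no swap
arr[2]=16 > 1: no swap
arr[3]=13 > 1: no swap

Place pivot at position 0: [1, 7, 16, 13, 15]
Pivot position: 0

After partitioning with pivot 1, the array becomes [1, 7, 16, 13, 15]. The pivot is placed at index 0. All elements to the left of the pivot are <= 1, and all elements to the right are > 1.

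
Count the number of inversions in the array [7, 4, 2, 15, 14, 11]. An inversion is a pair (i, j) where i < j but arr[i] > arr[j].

Finding inversions in [7, 4, 2, 15, 14, 11]:

(0, 1): arr[0]=7 > arr[1]=4
(0, 2): arr[0]=7 > arr[2]=2
(1, 2): arr[1]=4 > arr[2]=2
(3, 4): arr[3]=15 > arr[4]=14
(3, 5): arr[3]=15 > arr[5]=11
(4, 5): arr[4]=14 > arr[5]=11

Total inversions: 6

The array has 6 inversion(s): (0,1), (0,2), (1,2), (3,4), (3,5), (4,5). Each pair (i,j) satisfies i < j and arr[i] > arr[j].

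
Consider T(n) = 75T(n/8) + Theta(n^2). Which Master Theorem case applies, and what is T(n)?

Master Theorem for T(n) = 75T(n/8) + O(n^2):

a = 75, b = 8, c = 2
log_b(a) = log_8(75) = 2.0763

Case 1: c = 2 < log_8(75) = 2.0763
T(n) = O(n^(log_8 75))

For T(n) = 75T(n/8) + O(n^2): log_8(75) = 2.0763. This is Case 1 of the Master Theorem (c < log_b(a), work dominated by leaves), giving O(n^(log_8 75)).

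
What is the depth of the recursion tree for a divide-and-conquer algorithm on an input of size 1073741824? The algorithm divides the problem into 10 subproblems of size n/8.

For divide and conquer with division factor 8:

Problem sizes at each level:
Level 0: 1073741824
Level 1: 134217728
Level 2: 16777216
Level 3: 2097152
Level 4: 262144
Level 5: 32768
Level 6: 4096
Level 7: 512
Level 8: 64
Level 9: 8
Level 10: 1

The root is level 0 and the size-1 base case is level 10 (the tree spans levels 0 through 10, i.e. 11 levels counting the root), so the depth is the number of divisions: log_8(1073741824) = 10

The recursion tree depth is log_8(1073741824) = 10. At each level, the problem size is divided by 8, so it takes 10 divisions to reduce to a base case of size 1. The algorithm makes 10 recursive calls at each level.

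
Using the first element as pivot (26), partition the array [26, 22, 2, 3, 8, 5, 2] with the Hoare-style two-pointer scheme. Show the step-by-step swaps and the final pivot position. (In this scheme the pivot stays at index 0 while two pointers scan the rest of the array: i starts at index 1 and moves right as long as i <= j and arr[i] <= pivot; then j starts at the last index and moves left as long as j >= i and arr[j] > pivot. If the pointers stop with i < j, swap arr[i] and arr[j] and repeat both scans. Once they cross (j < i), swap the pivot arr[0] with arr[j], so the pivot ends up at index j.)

Hoare-style two-pointer partition with pivot = 26:

Initial array: [26, 22, 2, 3, 8, 5, 2]

Pointers start at i = 1, j = 6.
i ends at 7, j ends at 6: the pointers have crossed (j < i), so scanning stops.

Swap pivot arr[0] with arr[6] to place pivot at position 6: [2, 22, 2, 3, 8, 5, 26]
Pivot position: 6

After partitioning with pivot 26, the array becomes [2, 22, 2, 3, 8, 5, 26]. The pivot is placed at index 6. All elements to the left of the pivot are <= 26, and all elements to the right are > 26.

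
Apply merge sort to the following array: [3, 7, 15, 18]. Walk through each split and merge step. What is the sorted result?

Merge sort trace:

Split: [3, 7, 15, 18] -> [3, 7] and [15, 18]
  Split: [3, 7] -> [3] and [7]
  Merge: [3] + [7] -> [3, 7]
  Split: [15, 18] -> [15] and [18]
  Merge: [15] + [18] -> [15, 18]
Merge: [3, 7] + [15, 18] -> [3, 7, 15, 18]

Final sorted array: [3, 7, 15, 18]

The merge sort proceeds by recursively splitting the array and merging sorted halves.
After all merges, the sorted array is [3, 7, 15, 18].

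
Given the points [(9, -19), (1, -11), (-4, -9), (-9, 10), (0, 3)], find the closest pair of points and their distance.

Computing all pairwise distances among 5 points:

d((9, -19), (1, -11)) = 11.3137
d((9, -19), (-4, -9)) = 16.4012
d((9, -19), (-9, 10)) = 34.1321
d((9, -19), (0, 3)) = 23.7697
d((1, -11), (-4, -9)) = 5.3852 <-- minimum
d((1, -11), (-9, 10)) = 23.2594
d((1, -11), (0, 3)) = 14.0357
d((-4, -9), (-9, 10)) = 19.6469
d((-4, -9), (0, 3)) = 12.6491
d((-9, 10), (0, 3)) = 11.4018

Closest pair: (1, -11) and (-4, -9) with distance 5.3852

The closest pair is (1, -11) and (-4, -9) with Euclidean distance 5.3852. For 5 points, brute-force pairwise comparison is shown above. For large n, the divide-and-conquer algorithm (sort by x, recurse on halves, check the dividing strip) achieves O(n log n).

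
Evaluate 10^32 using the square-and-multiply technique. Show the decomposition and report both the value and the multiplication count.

Computing 10^32 by squaring (build up from 10^1; each line after the first costs one multiplication):

10^1 = 10
10^2 = (10^1)^2 = 10^2 = 100
10^4 = (10^2)^2 = 100^2 = 10000
10^8 = (10^4)^2 = 10000^2 = 100000000
10^16 = (10^8)^2 = 100000000^2 = 10000000000000000
10^32 = (10^16)^2 = 10000000000000000^2 = 100000000000000000000000000000000

Result: 100000000000000000000000000000000
Multiplications needed: 5 (5 lines after 10^1)

10^32 = 100000000000000000000000000000000. Using exponentiation by squaring, this requires 5 multiplications. The key idea: if the exponent is even, square the half-power; if odd, multiply by the base once.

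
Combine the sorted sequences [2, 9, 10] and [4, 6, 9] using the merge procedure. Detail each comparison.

Merging process:

Compare 2 vs 4: take 2 from left. Merged: [2]
Compare 9 vs 4: take 4 from right. Merged: [2, 4]
Compare 9 vs 6: take 6 from right. Merged: [2, 4, 6]
Compare 9 vs 9: take 9 from left. Merged: [2, 4, 6, 9]
Compare 10 vs 9: take 9 from right. Merged: [2, 4, 6, 9, 9]
Append remaining from left: [10]. Merged: [2, 4, 6, 9, 9, 10]

Final merged array: [2, 4, 6, 9, 9, 10]
Total comparisons: 5

The merged array is [2, 4, 6, 9, 9, 10], requiring 5 comparisons. The merge step runs in O(n) time where n is the total number of elements.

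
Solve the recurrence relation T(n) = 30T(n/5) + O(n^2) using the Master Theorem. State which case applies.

Master Theorem for T(n) = 30T(n/5) + O(n^2):

a = 30, b = 5, c = 2
log_b(a) = log_5(30) = 2.1133

Case 1: c = 2 < log_5(30) = 2.1133
T(n) = O(n^(log_5 30))

For T(n) = 30T(n/5) + O(n^2): log_5(30) = 2.1133. This is Case 1 of the Master Theorem (c < log_b(a), work dominated by leaves), giving O(n^(log_5 30)).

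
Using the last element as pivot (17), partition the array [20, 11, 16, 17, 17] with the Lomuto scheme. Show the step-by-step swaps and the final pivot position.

Lomuto partition with pivot = 17:

Initial array: [20, 11, 16, 17, 17]

arr[0]=20 > 17: no swap
arr[1]=11 <= 17: swap with position 0, array becomes [11, 20, 16, 17, 17]
arr[2]=16 <= 17: swap with position 1, array becomes [11, 16, 20, 17, 17]
arr[3]=17 <= 17: swap with position 2, array becomes [11, 16, 17, 20, 17]

Place pivot at position 3: [11, 16, 17, 17, 20]
Pivot position: 3

After partitioning with pivot 17, the array becomes [11, 16, 17, 17, 20]. The pivot is placed at index 3. All elements to the left of the pivot are <= 17, and all elements to the right are > 17.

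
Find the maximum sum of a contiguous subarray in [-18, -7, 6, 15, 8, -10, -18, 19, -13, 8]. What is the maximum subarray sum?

Using Kadane's algorithm on [-18, -7, 6, 15, 8, -10, -18, 19, -13, 8]:

Scanning through the array:
Position 1 (value -7): max_ending_here = -7, max_so_far = -7
Position 2 (value 6): max_ending_here = 6, max_so_far = 6
Position 3 (value 15): max_ending_here = 21, max_so_far = 21
Position 4 (value 8): max_ending_here = 29, max_so_far = 29
Position 5 (value -10): max_ending_here = 19, max_so_far = 29
Position 6 (value -18): max_ending_here = 1, max_so_far = 29
Position 7 (value 19): max_ending_here = 20, max_so_far = 29
Position 8 (value -13): max_ending_here = 7, max_so_far = 29
Position 9 (value 8): max_ending_here = 15, max_so_far = 29

Maximum subarray: [6, 15, 8]
Maximum sum: 29

The maximum subarray is [6, 15, 8] with sum 29. This subarray runs from index 2 to index 4.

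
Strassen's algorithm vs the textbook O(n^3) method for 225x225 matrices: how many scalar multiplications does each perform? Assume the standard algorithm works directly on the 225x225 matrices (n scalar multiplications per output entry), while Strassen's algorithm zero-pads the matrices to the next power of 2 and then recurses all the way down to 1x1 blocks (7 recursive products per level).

Matrix multiplication for 225x225 matrices:

Strassen's algorithm requires power-of-2 dimensions. Pad 225x225 to 256x256 (next power of 2).

Standard algorithm: 225^3 = 11390625 multiplications
Strassen's algorithm: 7^(log2(256)) = 7^8 = 5764801 multiplications
Savings: 11390625 - 5764801 = 5625824 multiplications

Standard: 11390625 multiplications (225^3). Strassen: 5764801 multiplications (7^8, after padding to 256x256). Strassen reduces 8 recursive multiplications to 7 at each level.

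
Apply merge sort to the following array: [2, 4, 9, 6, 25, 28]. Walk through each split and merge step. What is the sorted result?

Merge sort trace:

Split: [2, 4, 9, 6, 25, 28] -> [2, 4, 9] and [6, 25, 28]
  Split: [2, 4, 9] -> [2] and [4, 9]
    Split: [4, 9] -> [4] and [9]
    Merge: [4] + [9] -> [4, 9]
  Merge: [2] + [4, 9] -> [2, 4, 9]
  Split: [6, 25, 28] -> [6] and [25, 28]
    Split: [25, 28] -> [25] and [28]
    Merge: [25] + [28] -> [25, 28]
  Merge: [6] + [25, 28] -> [6, 25, 28]
Merge: [2, 4, 9] + [6, 25, 28] -> [2, 4, 6, 9, 25, 28]

Final sorted array: [2, 4, 6, 9, 25, 28]

The merge sort proceeds by recursively splitting the array and merging sorted halves.
After all merges, the sorted array is [2, 4, 6, 9, 25, 28].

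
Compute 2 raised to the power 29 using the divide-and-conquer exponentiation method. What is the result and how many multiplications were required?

Computing 2^29 by squaring (build up from 2^1; each line after the first costs one multiplication):

2^1 = 2
2^2 = (2^1)^2 = 2^2 = 4
2^3 = 2 * 2^2 = 2 * 4 = 8
2^6 = (2^3)^2 = 8^2 = 64
2^7 = 2 * 2^6 = 2 * 64 = 128
2^14 = (2^7)^2 = 128^2 = 16384
2^28 = (2^14)^2 = 16384^2 = 268435456
2^29 = 2 * 2^28 = 2 * 268435456 = 536870912

Result: 536870912
Multiplications needed: 7 (7 lines after 2^1)

2^29 = 536870912. Using exponentiation by squaring, this requires 7 multiplications. The key idea: if the exponent is even, square the half-power; if odd, multiply by the base once.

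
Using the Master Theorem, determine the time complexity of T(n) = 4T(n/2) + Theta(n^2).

Master Theorem for T(n) = 4T(n/2) + O(n^2):

a = 4, b = 2, c = 2
log_b(a) = log_2(4) = 2.0000

Case 2: c = 2 = log_2(4) = 2.0000
T(n) = O(n^2 log n) = O(n^2 log n)

For T(n) = 4T(n/2) + O(n^2): log_2(4) = 2.0000. This is Case 2 of the Master Theorem (c = log_b(a), equal work at all levels), giving O(n^2 log n).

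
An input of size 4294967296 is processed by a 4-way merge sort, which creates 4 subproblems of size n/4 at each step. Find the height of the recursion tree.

For divide and conquer with division factor 4:

Problem sizes at each level:
Level 0: 4294967296
Level 1: 1073741824
Level 2: 268435456
Level 3: 67108864
Level 4: 16777216
Level 5: 4194304
Level 6: 1048576
Level 7: 262144
Level 8: 65536
Level 9: 16384
Level 10: 4096
Level 11: 1024
Level 12: 256
Level 13: 64
Level 14: 16
Level 15: 4
Level 16: 1

The root is level 0 and the size-1 base case is level 16 (the tree spans levels 0 through 16, i.e. 17 levels counting the root), so the depth is the number of divisions: log_4(4294967296) = 16

The recursion tree depth is log_4(4294967296) = 16. At each level, the problem size is divided by 4, so it takes 16 divisions to reduce to a base case of size 1. The algorithm makes 4 recursive calls at each level.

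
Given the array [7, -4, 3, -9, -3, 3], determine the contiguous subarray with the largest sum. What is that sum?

Using Kadane's algorithm on [7, -4, 3, -9, -3, 3]:

Scanning through the array:
Position 1 (value -4): max_ending_here = 3, max_so_far = 7
Position 2 (value 3): max_ending_here = 6, max_so_far = 7
Position 3 (value -9): max_ending_here = -3, max_so_far = 7
Position 4 (value -3): max_ending_here = -3, max_so_far = 7
Position 5 (value 3): max_ending_here = 3, max_so_far = 7

Maximum subarray: [7]
Maximum sum: 7

The maximum subarray is [7] with sum 7. This subarray runs from index 0 to index 0.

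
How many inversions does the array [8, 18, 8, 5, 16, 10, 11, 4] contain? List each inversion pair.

Finding inversions in [8, 18, 8, 5, 16, 10, 11, 4]:

(0, 3): arr[0]=8 > arr[3]=5
(0, 7): arr[0]=8 > arr[7]=4
(1, 2): arr[1]=18 > arr[2]=8
(1, 3): arr[1]=18 > arr[3]=5
(1, 4): arr[1]=18 > arr[4]=16
(1, 5): arr[1]=18 > arr[5]=10
(1, 6): arr[1]=18 > arr[6]=11
(1, 7): arr[1]=18 > arr[7]=4
(2, 3): arr[2]=8 > arr[3]=5
(2, 7): arr[2]=8 > arr[7]=4
(3, 7): arr[3]=5 > arr[7]=4
(4, 5): arr[4]=16 > arr[5]=10
(4, 6): arr[4]=16 > arr[6]=11
(4, 7): arr[4]=16 > arr[7]=4
(5, 7): arr[5]=10 > arr[7]=4
(6, 7): arr[6]=11 > arr[7]=4

Total inversions: 16

The array has 16 inversion(s): (0,3), (0,7), (1,2), (1,3), (1,4), (1,5), (1,6), (1,7), (2,3), (2,7), (3,7), (4,5), (4,6), (4,7), (5,7), (6,7). Each pair (i,j) satisfies i < j and arr[i] > arr[j].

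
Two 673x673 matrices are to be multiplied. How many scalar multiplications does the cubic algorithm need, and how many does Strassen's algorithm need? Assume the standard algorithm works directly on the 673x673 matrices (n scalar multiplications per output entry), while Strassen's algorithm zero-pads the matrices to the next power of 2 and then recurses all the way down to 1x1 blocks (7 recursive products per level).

Matrix multiplication for 673x673 matrices:

Strassen's algorithm requires power-of-2 dimensions. Pad 673x673 to 1024x1024 (next power of 2).

Standard algorithm: 673^3 = 304821217 multiplications
Strassen's algorithm: 7^(log2(1024)) = 7^10 = 282475249 multiplications
Savings: 304821217 - 282475249 = 22345968 multiplications

Standard: 304821217 multiplications (673^3). Strassen: 282475249 multiplications (7^10, after padding to 1024x1024). Strassen reduces 8 recursive multiplications to 7 at each level.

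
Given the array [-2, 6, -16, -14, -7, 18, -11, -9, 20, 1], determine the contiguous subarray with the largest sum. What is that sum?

Using Kadane's algorithm on [-2, 6, -16, -14, -7, 18, -11, -9, 20, 1]:

Scanning through the array:
Position 1 (value 6): max_ending_here = 6, max_so_far = 6
Position 2 (value -16): max_ending_here = -10, max_so_far = 6
Position 3 (value -14): max_ending_here = -14, max_so_far = 6
Position 4 (value -7): max_ending_here = -7, max_so_far = 6
Position 5 (value 18): max_ending_here = 18, max_so_far = 18
Position 6 (value -11): max_ending_here = 7, max_so_far = 18
Position 7 (value -9): max_ending_here = -2, max_so_far = 18
Position 8 (value 20): max_ending_here = 20, max_so_far = 20
Position 9 (value 1): max_ending_here = 21, max_so_far = 21

Maximum subarray: [20, 1]
Maximum sum: 21

The maximum subarray is [20, 1] with sum 21. This subarray runs from index 8 to index 9.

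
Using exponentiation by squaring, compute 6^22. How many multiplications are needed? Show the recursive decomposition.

Computing 6^22 by squaring (build up from 6^1; each line after the first costs one multiplication):

6^1 = 6
6^2 = (6^1)^2 = 6^2 = 36
6^4 = (6^2)^2 = 36^2 = 1296
6^5 = 6 * 6^4 = 6 * 1296 = 7776
6^10 = (6^5)^2 = 7776^2 = 60466176
6^11 = 6 * 6^10 = 6 * 60466176 = 362797056
6^22 = (6^11)^2 = 362797056^2 = 131621703842267136

Result: 131621703842267136
Multiplications needed: 6 (6 lines after 6^1)

6^22 = 131621703842267136. Using exponentiation by squaring, this requires 6 multiplications. The key idea: if the exponent is even, square the half-power; if odd, multiply by the base once.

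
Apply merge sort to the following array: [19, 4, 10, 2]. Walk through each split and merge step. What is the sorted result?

Merge sort trace:

Split: [19, 4, 10, 2] -> [19, 4] and [10, 2]
  Split: [19, 4] -> [19] and [4]
  Merge: [19] + [4] -> [4, 19]
  Split: [10, 2] -> [10] and [2]
  Merge: [10] + [2] -> [2, 10]
Merge: [4, 19] + [2, 10] -> [2, 4, 10, 19]

Final sorted array: [2, 4, 10, 19]

The merge sort proceeds by recursively splitting the array and merging sorted halves.
After all merges, the sorted array is [2, 4, 10, 19].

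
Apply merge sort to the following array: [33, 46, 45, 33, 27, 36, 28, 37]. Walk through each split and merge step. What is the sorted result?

Merge sort trace:

Split: [33, 46, 45, 33, 27, 36, 28, 37] -> [33, 46, 45, 33] and [27, 36, 28, 37]
  Split: [33, 46, 45, 33] -> [33, 46] and [45, 33]
    Split: [33, 46] -> [33] and [46]
    Merge: [33] + [46] -> [33, 46]
    Split: [45, 33] -> [45] and [33]
    Merge: [45] + [33] -> [33, 45]
  Merge: [33, 46] + [33, 45] -> [33, 33, 45, 46]
  Split: [27, 36, 28, 37] -> [27, 36] and [28, 37]
    Split: [27, 36] -> [27] and [36]
    Merge: [27] + [36] -> [27, 36]
    Split: [28, 37] -> [28] and [37]
    Merge: [28] + [37] -> [28, 37]
  Merge: [27, 36] + [28, 37] -> [27, 28, 36, 37]
Merge: [33, 33, 45, 46] + [27, 28, 36, 37] -> [27, 28, 33, 33, 36, 37, 45, 46]

Final sorted array: [27, 28, 33, 33, 36, 37, 45, 46]

The merge sort proceeds by recursively splitting the array and merging sorted halves.
After all merges, the sorted array is [27, 28, 33, 33, 36, 37, 45, 46].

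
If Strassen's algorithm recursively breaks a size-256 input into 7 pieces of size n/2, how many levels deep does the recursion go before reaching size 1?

For divide and conquer with division factor 2:

Problem sizes at each level:
Level 0: 256
Level 1: 128
Level 2: 64
Level 3: 32
Level 4: 16
Level 5: 8
Level 6: 4
Level 7: 2
Level 8: 1

The root is level 0 and the size-1 base case is level 8 (the tree spans levels 0 through 8, i.e. 9 levels counting the root), so the depth is the number of divisions: log_2(256) = 8

The recursion tree depth is log_2(256) = 8. At each level, the problem size is divided by 2, so it takes 8 divisions to reduce to a base case of size 1. The algorithm makes 7 recursive calls at each level.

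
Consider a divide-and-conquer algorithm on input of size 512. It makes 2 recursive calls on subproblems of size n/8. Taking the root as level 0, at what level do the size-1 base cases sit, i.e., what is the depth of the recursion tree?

For divide and conquer with division factor 8:

Problem sizes at each level:
Level 0: 512
Level 1: 64
Level 2: 8
Level 3: 1

The root is level 0 and the size-1 base case is level 3 (the tree spans levels 0 through 3, i.e. 4 levels counting the root), so the depth is the number of divisions: log_8(512) = 3

The recursion tree depth is log_8(512) = 3. At each level, the problem size is divided by 8, so it takes 3 divisions to reduce to a base case of size 1. The algorithm makes 2 recursive calls at each level.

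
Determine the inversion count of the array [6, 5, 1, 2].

Finding inversions in [6, 5, 1, 2]:

(0, 1): arr[0]=6 > arr[1]=5
(0, 2): arr[0]=6 > arr[2]=1
(0, 3): arr[0]=6 > arr[3]=2
(1, 2): arr[1]=5 > arr[2]=1
(1, 3): arr[1]=5 > arr[3]=2

Total inversions: 5

The array has 5 inversion(s): (0,1), (0,2), (0,3), (1,2), (1,3). Each pair (i,j) satisfies i < j and arr[i] > arr[j].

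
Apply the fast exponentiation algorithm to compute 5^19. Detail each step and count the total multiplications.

Computing 5^19 by squaring (build up from 5^1; each line after the first costs one multiplication):

5^1 = 5
5^2 = (5^1)^2 = 5^2 = 25
5^4 = (5^2)^2 = 25^2 = 625
5^8 = (5^4)^2 = 625^2 = 390625
5^9 = 5 * 5^8 = 5 * 390625 = 1953125
5^18 = (5^9)^2 = 1953125^2 = 3814697265625
5^19 = 5 * 5^18 = 5 * 3814697265625 = 19073486328125

Result: 19073486328125
Multiplications needed: 6 (6 lines after 5^1)

5^19 = 19073486328125. Using exponentiation by squaring, this requires 6 multiplications. The key idea: if the exponent is even, square the half-power; if odd, multiply by the base once.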